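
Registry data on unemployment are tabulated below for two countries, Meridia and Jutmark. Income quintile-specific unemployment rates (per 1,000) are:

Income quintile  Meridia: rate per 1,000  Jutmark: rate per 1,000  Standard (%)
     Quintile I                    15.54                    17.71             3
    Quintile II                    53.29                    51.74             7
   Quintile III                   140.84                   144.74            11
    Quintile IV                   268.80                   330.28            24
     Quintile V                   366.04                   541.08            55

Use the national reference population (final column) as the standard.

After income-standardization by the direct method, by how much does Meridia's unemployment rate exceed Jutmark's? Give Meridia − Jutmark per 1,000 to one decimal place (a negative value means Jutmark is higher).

-111.4

Standard weights: 0.03, 0.07, 0.11, 0.24, 0.55.
Meridia: 0.0300×15.54 + 0.0700×53.29 + 0.1100×140.84 + 0.2400×268.80 + 0.5500×366.04 = 285.5229 per 1,000.
Jutmark: 0.0300×17.71 + 0.0700×51.74 + 0.1100×144.74 + 0.2400×330.28 + 0.5500×541.08 = 396.9357 per 1,000.
Difference = 285.5229 − 396.9357 = -111.4128.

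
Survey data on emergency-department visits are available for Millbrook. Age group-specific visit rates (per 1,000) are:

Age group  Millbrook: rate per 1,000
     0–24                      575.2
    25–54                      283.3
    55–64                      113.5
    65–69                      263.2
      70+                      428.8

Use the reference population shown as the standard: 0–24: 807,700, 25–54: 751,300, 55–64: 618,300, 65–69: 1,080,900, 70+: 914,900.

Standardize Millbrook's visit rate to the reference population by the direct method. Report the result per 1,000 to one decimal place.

341.3

Standard total = 4,173,100; weights = 0.1935, 0.1800, 0.1482, 0.2590, 0.2192.
Standardized rate: 0.1935×575.2 + 0.1800×283.3 + 0.1482×113.5 + 0.2590×263.2 + 0.2192×428.8 = 341.3317 per 1,000.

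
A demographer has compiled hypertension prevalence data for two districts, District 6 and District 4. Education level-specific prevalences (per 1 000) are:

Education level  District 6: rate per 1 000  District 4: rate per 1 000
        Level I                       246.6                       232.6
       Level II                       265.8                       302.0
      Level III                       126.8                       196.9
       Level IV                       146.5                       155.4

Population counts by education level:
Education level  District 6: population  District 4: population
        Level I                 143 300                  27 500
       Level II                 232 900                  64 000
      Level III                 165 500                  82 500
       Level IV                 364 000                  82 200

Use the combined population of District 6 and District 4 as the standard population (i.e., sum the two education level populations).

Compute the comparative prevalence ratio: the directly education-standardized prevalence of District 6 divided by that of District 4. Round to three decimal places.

0.880

Combined standard total = 1 161 900; weights = 0.1470, 0.2555, 0.2134, 0.3840.
District 6: 0.1470×246.6 + 0.2555×265.8 + 0.2134×126.8 + 0.3840×146.5 = 187.4946 per 1 000.
District 4: 0.1470×232.6 + 0.2555×302.0 + 0.2134×196.9 + 0.3840×155.4 = 213.0670 per 1 000.
Ratio = 187.4946 ÷ 213.0670 = 0.87998.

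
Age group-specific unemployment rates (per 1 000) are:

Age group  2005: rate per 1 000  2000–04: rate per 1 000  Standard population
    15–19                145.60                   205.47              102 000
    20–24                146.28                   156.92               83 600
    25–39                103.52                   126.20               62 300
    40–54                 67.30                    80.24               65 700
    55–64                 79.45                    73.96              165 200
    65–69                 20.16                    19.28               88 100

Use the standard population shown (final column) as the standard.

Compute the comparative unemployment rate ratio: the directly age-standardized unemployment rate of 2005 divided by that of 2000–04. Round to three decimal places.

Standard total = 566 900; weights = 0.1799, 0.1475, 0.1099, 0.1159, 0.2914, 0.1554.
2005: 0.1799×145.60 + 0.1475×146.28 + 0.1099×103.52 + 0.1159×67.30 + 0.2914×79.45 + 0.1554×20.16 = 93.2305 per 1 000.
2000–04: 0.1799×205.47 + 0.1475×156.92 + 0.1099×126.20 + 0.1159×80.24 + 0.2914×73.96 + 0.1554×19.28 = 107.8272 per 1 000.
Ratio = 93.2305 ÷ 107.8272 = 0.86463.

0.865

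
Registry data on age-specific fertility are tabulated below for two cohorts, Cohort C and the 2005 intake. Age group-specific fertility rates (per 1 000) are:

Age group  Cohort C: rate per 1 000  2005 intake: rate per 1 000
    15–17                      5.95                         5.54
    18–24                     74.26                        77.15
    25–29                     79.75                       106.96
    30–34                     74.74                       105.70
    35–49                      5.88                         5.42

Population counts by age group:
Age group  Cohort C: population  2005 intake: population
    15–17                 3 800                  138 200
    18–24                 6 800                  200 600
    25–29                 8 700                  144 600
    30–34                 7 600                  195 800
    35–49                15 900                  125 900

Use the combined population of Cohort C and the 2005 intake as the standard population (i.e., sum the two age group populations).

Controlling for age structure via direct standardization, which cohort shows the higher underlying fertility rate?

2005 intake

Combined standard total = 847 900; weights = 0.1675, 0.2446, 0.1808, 0.2399, 0.1672.
Cohort C: 0.1675×5.95 + 0.2446×74.26 + 0.1808×79.75 + 0.2399×74.74 + 0.1672×5.88 = 52.4920 per 1 000.
The 2005 intake: 0.1675×5.54 + 0.2446×77.15 + 0.1808×106.96 + 0.2399×105.70 + 0.1672×5.42 = 65.3998 per 1 000.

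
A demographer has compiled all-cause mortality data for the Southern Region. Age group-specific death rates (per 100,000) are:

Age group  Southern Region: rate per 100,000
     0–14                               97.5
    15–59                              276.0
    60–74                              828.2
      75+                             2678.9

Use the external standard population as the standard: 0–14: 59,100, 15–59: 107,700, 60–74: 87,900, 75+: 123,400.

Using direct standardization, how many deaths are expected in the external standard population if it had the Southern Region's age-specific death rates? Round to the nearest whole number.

Expected deaths = Σ (standard pop × age-specific rate ÷ 100,000)
= 59,100×97.5/100,000 + 107,700×276.0/100,000 + 87,900×828.2/100,000 + 123,400×2678.9/100,000
= 57.62 + 297.25 + 727.99 + 3305.76 = 4388.62.

4389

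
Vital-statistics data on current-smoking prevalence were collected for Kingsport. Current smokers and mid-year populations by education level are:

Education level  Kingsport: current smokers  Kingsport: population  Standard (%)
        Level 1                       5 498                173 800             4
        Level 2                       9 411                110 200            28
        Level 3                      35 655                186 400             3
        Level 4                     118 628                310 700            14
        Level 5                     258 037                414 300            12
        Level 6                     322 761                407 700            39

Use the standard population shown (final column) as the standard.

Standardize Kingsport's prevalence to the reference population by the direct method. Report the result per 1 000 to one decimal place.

Education-specific rates per 1 000 for Kingsport: 31.634, 85.399, 191.282, 381.809, 622.826, 791.663.
Standard weights: 0.04, 0.28, 0.03, 0.14, 0.12, 0.39.
Standardized rate: 0.0400×31.634 + 0.2800×85.399 + 0.0300×191.282 + 0.1400×381.809 + 0.1200×622.826 + 0.3900×791.663 = 467.8566 per 1 000.

467.9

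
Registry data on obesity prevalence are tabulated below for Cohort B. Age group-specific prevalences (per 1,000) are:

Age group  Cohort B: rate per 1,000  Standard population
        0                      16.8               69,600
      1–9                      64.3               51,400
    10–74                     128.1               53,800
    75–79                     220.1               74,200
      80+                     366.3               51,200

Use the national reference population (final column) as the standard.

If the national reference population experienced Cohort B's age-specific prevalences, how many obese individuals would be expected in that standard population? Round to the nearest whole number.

46452

Expected obese individuals = Σ (standard pop × age-specific rate ÷ 1,000)
= 69,600×16.8/1,000 + 51,400×64.3/1,000 + 53,800×128.1/1,000 + 74,200×220.1/1,000 + 51,200×366.3/1,000
= 1169.28 + 3305.02 + 6891.78 + 16331.42 + 18754.56 = 46452.06.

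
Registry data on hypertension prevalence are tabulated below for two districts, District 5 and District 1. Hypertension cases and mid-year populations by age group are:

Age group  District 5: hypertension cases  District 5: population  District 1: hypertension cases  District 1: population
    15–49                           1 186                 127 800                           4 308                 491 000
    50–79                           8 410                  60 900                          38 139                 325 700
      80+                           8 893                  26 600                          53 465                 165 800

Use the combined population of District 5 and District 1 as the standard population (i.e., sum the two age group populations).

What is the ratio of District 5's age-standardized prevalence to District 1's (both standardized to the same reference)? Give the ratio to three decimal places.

1.095

Age-specific rates per 1 000 for District 5: 9.280, 138.095, 334.323.
For District 1: 8.774, 117.099, 322.467.
Combined standard total = 1 197 800; weights = 0.5166, 0.3228, 0.1606.
District 5: 0.5166×9.280 + 0.3228×138.095 + 0.1606×334.323 = 103.0673 per 1 000.
District 1: 0.5166×8.774 + 0.3228×117.099 + 0.1606×322.467 = 94.1244 per 1 000.
Ratio = 103.0673 ÷ 94.1244 = 1.09501.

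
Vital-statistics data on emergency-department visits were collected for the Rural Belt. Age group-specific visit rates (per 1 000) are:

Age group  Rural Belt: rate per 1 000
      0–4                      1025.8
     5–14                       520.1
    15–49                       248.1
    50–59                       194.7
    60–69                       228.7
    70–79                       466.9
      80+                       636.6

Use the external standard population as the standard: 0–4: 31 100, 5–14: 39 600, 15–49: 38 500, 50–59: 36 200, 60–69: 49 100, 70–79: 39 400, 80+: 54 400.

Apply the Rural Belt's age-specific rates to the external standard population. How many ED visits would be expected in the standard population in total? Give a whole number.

133354

Expected ED visits = Σ (standard pop × age-specific rate ÷ 1 000)
= 31 100×1025.8/1 000 + 39 600×520.1/1 000 + 38 500×248.1/1 000 + 36 200×194.7/1 000 + 49 100×228.7/1 000 + 39 400×466.9/1 000 + 54 400×636.6/1 000
= 31902.38 + 20595.96 + 9551.85 + 7048.14 + 11229.17 + 18395.86 + 34631.04 = 133354.40.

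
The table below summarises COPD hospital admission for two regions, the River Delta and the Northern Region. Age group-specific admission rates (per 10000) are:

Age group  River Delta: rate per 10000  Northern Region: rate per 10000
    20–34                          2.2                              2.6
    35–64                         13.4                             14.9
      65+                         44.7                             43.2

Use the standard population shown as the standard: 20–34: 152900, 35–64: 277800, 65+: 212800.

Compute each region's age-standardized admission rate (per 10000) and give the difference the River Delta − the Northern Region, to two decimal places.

Standard total = 643500; weights = 0.2376, 0.4317, 0.3307.
The River Delta: 0.2376×2.2 + 0.4317×13.4 + 0.3307×44.7 = 21.0894 per 10000.
The Northern Region: 0.2376×2.6 + 0.4317×14.9 + 0.3307×43.2 = 21.3360 per 10000.
Difference = 21.0894 − 21.3360 = -0.2466.

-0.25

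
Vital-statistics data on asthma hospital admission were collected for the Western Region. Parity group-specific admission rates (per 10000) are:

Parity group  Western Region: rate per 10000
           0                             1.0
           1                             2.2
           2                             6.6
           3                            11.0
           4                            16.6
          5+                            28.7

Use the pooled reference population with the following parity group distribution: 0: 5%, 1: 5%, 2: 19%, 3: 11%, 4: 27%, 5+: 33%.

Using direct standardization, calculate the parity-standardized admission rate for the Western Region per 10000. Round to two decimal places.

16.58

Standard weights: 0.05, 0.05, 0.19, 0.11, 0.27, 0.33.
Standardized rate: 0.0500×1.0 + 0.0500×2.2 + 0.1900×6.6 + 0.1100×11.0 + 0.2700×16.6 + 0.3300×28.7 = 16.5770 per 10000.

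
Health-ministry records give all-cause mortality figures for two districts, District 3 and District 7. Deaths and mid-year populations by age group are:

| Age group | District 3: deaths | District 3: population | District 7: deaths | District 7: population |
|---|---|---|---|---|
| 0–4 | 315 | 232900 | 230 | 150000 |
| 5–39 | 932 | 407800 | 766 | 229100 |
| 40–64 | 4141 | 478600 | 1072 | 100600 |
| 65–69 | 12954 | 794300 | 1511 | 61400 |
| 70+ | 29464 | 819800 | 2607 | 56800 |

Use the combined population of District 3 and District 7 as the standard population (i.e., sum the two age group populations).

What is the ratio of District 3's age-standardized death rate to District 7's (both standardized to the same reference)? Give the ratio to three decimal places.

Age-specific rates per 1000 for District 3: 1.353, 2.285, 8.652, 16.309, 35.940.
For District 7: 1.533, 3.344, 10.656, 24.609, 45.898.
Combined standard total = 3331300; weights = 0.1149, 0.1912, 0.1739, 0.2569, 0.2631.
District 3: 0.1149×1.353 + 0.1912×2.285 + 0.1739×8.652 + 0.2569×16.309 + 0.2631×35.940 = 15.7433 per 1000.
District 7: 0.1149×1.533 + 0.1912×3.344 + 0.1739×10.656 + 0.2569×24.609 + 0.2631×45.898 = 21.0671 per 1000.
Ratio = 15.7433 ÷ 21.0671 = 0.74729.

0.747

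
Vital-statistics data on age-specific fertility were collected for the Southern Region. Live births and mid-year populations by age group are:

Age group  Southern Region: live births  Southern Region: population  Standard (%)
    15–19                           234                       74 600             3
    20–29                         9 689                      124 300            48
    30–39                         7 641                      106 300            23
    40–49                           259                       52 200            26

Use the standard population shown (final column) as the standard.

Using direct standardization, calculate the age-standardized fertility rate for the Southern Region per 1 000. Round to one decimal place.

55.3

Age-specific rates per 1 000 for the Southern Region: 3.137, 77.949, 71.881, 4.962.
Standard weights: 0.03, 0.48, 0.23, 0.26.
Standardized rate: 0.0300×3.137 + 0.4800×77.949 + 0.2300×71.881 + 0.2600×4.962 = 55.3322 per 1 000.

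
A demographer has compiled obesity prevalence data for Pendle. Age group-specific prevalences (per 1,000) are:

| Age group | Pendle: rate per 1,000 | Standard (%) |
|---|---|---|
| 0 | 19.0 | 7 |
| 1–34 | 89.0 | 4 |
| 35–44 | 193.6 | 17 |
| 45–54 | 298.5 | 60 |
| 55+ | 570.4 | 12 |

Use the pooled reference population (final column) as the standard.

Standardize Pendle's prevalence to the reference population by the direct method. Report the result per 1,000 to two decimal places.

Standard weights: 0.07, 0.04, 0.17, 0.60, 0.12.
Standardized rate: 0.0700×19.0 + 0.0400×89.0 + 0.1700×193.6 + 0.6000×298.5 + 0.1200×570.4 = 285.3500 per 1,000.

285.35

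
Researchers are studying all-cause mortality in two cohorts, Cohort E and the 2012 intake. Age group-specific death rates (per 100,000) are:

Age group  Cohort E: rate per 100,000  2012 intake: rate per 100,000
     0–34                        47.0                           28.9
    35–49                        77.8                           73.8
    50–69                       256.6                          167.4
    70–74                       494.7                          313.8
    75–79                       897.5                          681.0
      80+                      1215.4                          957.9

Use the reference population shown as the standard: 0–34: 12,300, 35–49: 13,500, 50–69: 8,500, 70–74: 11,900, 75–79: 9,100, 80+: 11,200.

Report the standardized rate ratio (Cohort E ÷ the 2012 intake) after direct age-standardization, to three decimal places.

1.343

Standard total = 66,500; weights = 0.1850, 0.2030, 0.1278, 0.1789, 0.1368, 0.1684.
Cohort E: 0.1850×47.0 + 0.2030×77.8 + 0.1278×256.6 + 0.1789×494.7 + 0.1368×897.5 + 0.1684×1215.4 = 473.3257 per 100,000.
The 2012 intake: 0.1850×28.9 + 0.2030×73.8 + 0.1278×167.4 + 0.1789×313.8 + 0.1368×681.0 + 0.1684×957.9 = 352.3980 per 100,000.
Ratio = 473.3257 ÷ 352.3980 = 1.34316.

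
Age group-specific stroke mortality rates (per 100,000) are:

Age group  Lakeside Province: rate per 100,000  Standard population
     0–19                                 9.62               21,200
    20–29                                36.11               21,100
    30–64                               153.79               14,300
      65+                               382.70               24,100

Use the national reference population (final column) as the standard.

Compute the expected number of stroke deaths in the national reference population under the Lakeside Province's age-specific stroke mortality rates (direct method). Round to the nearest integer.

124

Expected stroke deaths = Σ (standard pop × age-specific rate ÷ 100,000)
= 21,200×9.62/100,000 + 21,100×36.11/100,000 + 14,300×153.79/100,000 + 24,100×382.70/100,000
= 2.04 + 7.62 + 21.99 + 92.23 = 123.88.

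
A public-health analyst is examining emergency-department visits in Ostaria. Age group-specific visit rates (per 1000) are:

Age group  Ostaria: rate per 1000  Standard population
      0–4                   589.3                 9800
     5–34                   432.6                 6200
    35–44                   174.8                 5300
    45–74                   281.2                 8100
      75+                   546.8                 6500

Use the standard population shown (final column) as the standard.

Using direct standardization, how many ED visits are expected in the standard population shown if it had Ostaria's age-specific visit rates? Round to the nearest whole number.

15216

Expected ED visits = Σ (standard pop × age-specific rate ÷ 1000)
= 9800×589.3/1000 + 6200×432.6/1000 + 5300×174.8/1000 + 8100×281.2/1000 + 6500×546.8/1000
= 5775.14 + 2682.12 + 926.44 + 2277.72 + 3554.20 = 15215.62.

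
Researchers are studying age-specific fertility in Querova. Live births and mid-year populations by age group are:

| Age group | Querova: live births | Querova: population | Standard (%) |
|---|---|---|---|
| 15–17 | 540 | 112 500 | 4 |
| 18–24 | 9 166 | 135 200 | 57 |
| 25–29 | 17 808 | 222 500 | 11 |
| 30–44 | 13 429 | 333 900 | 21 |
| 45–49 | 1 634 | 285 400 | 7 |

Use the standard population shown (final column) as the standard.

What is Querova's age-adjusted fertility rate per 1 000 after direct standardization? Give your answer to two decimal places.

56.49

Age-specific rates per 1 000 for Querova: 4.800, 67.796, 80.036, 40.219, 5.725.
Standard weights: 0.04, 0.57, 0.11, 0.21, 0.07.
Standardized rate: 0.0400×4.800 + 0.5700×67.796 + 0.1100×80.036 + 0.2100×40.219 + 0.0700×5.725 = 56.4863 per 1 000.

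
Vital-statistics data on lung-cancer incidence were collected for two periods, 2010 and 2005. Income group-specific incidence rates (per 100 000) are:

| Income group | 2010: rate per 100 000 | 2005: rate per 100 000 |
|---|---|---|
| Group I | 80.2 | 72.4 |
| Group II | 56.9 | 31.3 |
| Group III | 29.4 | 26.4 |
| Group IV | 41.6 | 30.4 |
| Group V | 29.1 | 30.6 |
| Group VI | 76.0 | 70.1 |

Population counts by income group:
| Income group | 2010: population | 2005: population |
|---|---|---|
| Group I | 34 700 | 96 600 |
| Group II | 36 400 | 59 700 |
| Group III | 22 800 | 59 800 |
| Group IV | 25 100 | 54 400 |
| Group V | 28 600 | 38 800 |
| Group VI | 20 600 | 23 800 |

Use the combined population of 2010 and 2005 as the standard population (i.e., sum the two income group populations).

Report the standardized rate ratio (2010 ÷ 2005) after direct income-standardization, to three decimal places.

Combined standard total = 501 300; weights = 0.2619, 0.1917, 0.1648, 0.1586, 0.1345, 0.0886.
2010: 0.2619×80.2 + 0.1917×56.9 + 0.1648×29.4 + 0.1586×41.6 + 0.1345×29.1 + 0.0886×76.0 = 53.9991 per 100 000.
2005: 0.2619×72.4 + 0.1917×31.3 + 0.1648×26.4 + 0.1586×30.4 + 0.1345×30.6 + 0.0886×70.1 = 44.4572 per 100 000.
Ratio = 53.9991 ÷ 44.4572 = 1.21463.

1.215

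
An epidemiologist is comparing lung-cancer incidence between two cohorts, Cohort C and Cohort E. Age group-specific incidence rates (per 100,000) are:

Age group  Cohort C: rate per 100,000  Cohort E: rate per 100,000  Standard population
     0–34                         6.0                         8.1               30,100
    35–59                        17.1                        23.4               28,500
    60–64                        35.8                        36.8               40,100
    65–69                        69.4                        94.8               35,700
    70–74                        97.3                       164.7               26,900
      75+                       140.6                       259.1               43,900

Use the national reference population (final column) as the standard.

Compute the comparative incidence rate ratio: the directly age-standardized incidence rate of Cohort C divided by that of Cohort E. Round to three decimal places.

Standard total = 205,200; weights = 0.1467, 0.1389, 0.1954, 0.1740, 0.1311, 0.2139.
Cohort C: 0.1467×6.0 + 0.1389×17.1 + 0.1954×35.8 + 0.1740×69.4 + 0.1311×97.3 + 0.2139×140.6 = 65.1599 per 100,000.
Cohort E: 0.1467×8.1 + 0.1389×23.4 + 0.1954×36.8 + 0.1740×94.8 + 0.1311×164.7 + 0.2139×259.1 = 105.1446 per 100,000.
Ratio = 65.1599 ÷ 105.1446 = 0.61972.

0.620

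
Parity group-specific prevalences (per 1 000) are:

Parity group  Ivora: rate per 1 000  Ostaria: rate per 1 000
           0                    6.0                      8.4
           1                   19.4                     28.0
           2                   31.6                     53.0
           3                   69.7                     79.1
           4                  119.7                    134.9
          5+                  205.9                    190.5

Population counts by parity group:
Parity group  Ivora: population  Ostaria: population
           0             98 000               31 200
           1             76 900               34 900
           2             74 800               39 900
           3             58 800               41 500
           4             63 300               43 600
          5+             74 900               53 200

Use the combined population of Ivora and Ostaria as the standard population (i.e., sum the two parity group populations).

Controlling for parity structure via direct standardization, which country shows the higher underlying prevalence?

Ostaria

Combined standard total = 691 000; weights = 0.1870, 0.1618, 0.1660, 0.1452, 0.1547, 0.1854.
Ivora: 0.1870×6.0 + 0.1618×19.4 + 0.1660×31.6 + 0.1452×69.7 + 0.1547×119.7 + 0.1854×205.9 = 76.3115 per 1 000.
Ostaria: 0.1870×8.4 + 0.1618×28.0 + 0.1660×53.0 + 0.1452×79.1 + 0.1547×134.9 + 0.1854×190.5 = 82.5649 per 1 000.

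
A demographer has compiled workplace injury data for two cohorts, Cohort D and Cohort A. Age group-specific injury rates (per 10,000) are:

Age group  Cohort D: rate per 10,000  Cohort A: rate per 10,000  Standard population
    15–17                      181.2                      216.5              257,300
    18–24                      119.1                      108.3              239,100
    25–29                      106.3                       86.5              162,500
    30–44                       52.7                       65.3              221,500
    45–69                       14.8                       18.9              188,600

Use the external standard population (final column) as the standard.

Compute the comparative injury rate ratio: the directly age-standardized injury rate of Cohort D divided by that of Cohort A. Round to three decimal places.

Standard total = 1,069,000; weights = 0.2407, 0.2237, 0.1520, 0.2072, 0.1764.
Cohort D: 0.2407×181.2 + 0.2237×119.1 + 0.1520×106.3 + 0.2072×52.7 + 0.1764×14.8 = 99.9417 per 10,000.
Cohort A: 0.2407×216.5 + 0.2237×108.3 + 0.1520×86.5 + 0.2072×65.3 + 0.1764×18.9 = 106.3468 per 10,000.
Ratio = 99.9417 ÷ 106.3468 = 0.93977.

0.940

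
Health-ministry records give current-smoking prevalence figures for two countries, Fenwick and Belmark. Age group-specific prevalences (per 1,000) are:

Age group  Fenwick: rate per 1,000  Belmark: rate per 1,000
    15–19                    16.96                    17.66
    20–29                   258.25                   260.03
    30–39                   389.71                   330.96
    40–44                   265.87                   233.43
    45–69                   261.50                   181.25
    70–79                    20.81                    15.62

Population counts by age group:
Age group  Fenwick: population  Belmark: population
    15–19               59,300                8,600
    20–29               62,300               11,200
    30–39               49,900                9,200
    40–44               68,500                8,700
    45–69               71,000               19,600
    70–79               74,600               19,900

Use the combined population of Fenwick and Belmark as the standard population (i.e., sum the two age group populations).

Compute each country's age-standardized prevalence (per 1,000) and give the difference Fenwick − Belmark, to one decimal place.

Combined standard total = 462,800; weights = 0.1467, 0.1588, 0.1277, 0.1668, 0.1958, 0.2042.
Fenwick: 0.1467×16.96 + 0.1588×258.25 + 0.1277×389.71 + 0.1668×265.87 + 0.1958×261.50 + 0.2042×20.81 = 193.0606 per 1,000.
Belmark: 0.1467×17.66 + 0.1588×260.03 + 0.1277×330.96 + 0.1668×233.43 + 0.1958×181.25 + 0.2042×15.62 = 163.7623 per 1,000.
Difference = 193.0606 − 163.7623 = 29.2983.

29.3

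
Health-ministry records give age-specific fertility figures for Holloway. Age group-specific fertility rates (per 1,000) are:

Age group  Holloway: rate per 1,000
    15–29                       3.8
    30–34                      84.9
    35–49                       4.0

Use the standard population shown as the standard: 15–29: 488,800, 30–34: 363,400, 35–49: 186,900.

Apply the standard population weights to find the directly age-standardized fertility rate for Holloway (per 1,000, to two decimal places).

Standard total = 1,039,100; weights = 0.4704, 0.3497, 0.1799.
Standardized rate: 0.4704×3.8 + 0.3497×84.9 + 0.1799×4.0 = 32.1987 per 1,000.

32.20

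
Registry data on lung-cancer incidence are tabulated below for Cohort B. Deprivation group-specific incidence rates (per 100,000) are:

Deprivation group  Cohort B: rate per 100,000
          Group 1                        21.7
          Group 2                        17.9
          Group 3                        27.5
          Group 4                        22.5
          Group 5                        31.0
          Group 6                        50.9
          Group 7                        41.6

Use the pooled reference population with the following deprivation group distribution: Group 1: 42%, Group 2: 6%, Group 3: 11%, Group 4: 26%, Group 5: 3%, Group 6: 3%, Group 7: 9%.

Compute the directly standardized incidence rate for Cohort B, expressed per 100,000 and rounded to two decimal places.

25.26

Standard weights: 0.42, 0.06, 0.11, 0.26, 0.03, 0.03, 0.09.
Standardized rate: 0.4200×21.7 + 0.0600×17.9 + 0.1100×27.5 + 0.2600×22.5 + 0.0300×31.0 + 0.0300×50.9 + 0.0900×41.6 = 25.2640 per 100,000.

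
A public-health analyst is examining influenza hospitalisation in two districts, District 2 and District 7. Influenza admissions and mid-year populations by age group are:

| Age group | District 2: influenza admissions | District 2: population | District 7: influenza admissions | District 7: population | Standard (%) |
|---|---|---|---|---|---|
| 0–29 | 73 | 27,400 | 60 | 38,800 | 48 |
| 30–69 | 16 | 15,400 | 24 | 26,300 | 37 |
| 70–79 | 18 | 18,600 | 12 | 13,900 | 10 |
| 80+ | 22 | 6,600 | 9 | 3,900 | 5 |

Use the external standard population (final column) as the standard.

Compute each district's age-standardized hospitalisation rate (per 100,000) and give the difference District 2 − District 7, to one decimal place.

64.5

Age-specific rates per 100,000 for District 2: 266.42, 103.90, 96.77, 333.33.
For District 7: 154.64, 91.25, 86.33, 230.77.
Standard weights: 0.48, 0.37, 0.10, 0.05.
District 2: 0.4800×266.42 + 0.3700×103.90 + 0.1000×96.77 + 0.0500×333.33 = 192.6689 per 100,000.
District 7: 0.4800×154.64 + 0.3700×91.25 + 0.1000×86.33 + 0.0500×230.77 = 128.1626 per 100,000.
Difference = 192.6689 − 128.1626 = 64.5062.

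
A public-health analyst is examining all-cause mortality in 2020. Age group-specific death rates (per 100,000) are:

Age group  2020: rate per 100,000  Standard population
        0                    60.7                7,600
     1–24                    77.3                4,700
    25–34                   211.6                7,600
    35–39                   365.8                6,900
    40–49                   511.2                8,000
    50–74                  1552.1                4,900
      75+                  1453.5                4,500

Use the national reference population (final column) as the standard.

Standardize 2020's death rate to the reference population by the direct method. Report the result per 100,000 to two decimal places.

Standard total = 44,200; weights = 0.1719, 0.1063, 0.1719, 0.1561, 0.1810, 0.1109, 0.1018.
Standardized rate: 0.1719×60.7 + 0.1063×77.3 + 0.1719×211.6 + 0.1561×365.8 + 0.1810×511.2 + 0.1109×1552.1 + 0.1018×1453.5 = 524.7161 per 100,000.

524.72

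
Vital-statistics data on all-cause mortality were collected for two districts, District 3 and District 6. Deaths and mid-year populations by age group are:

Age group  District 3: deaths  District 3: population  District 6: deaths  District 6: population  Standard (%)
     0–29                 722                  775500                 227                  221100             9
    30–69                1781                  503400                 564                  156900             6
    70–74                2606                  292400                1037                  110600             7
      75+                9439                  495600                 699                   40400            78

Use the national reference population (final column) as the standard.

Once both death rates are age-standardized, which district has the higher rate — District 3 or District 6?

District 3

Age-specific rates per 100000 for District 3: 93.10, 353.79, 891.24, 1904.56.
For District 6: 102.67, 359.46, 937.61, 1730.20.
Standard weights: 0.09, 0.06, 0.07, 0.78.
District 3: 0.0900×93.10 + 0.0600×353.79 + 0.0700×891.24 + 0.7800×1904.56 = 1577.5508 per 100000.
District 6: 0.0900×102.67 + 0.0600×359.46 + 0.0700×937.61 + 0.7800×1730.20 = 1445.9954 per 100000.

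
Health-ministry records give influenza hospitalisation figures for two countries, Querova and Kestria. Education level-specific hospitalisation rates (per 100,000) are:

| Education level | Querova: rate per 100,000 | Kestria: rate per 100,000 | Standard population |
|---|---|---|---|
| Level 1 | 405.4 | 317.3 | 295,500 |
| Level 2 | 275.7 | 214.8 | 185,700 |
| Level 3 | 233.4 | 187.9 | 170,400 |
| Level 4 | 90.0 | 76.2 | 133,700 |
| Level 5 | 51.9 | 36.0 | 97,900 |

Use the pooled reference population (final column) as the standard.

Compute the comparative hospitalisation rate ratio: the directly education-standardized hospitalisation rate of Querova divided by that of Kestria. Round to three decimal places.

Standard total = 883,200; weights = 0.3346, 0.2103, 0.1929, 0.1514, 0.1108.
Querova: 0.3346×405.4 + 0.2103×275.7 + 0.1929×233.4 + 0.1514×90.0 + 0.1108×51.9 = 258.0147 per 100,000.
Kestria: 0.3346×317.3 + 0.2103×214.8 + 0.1929×187.9 + 0.1514×76.2 + 0.1108×36.0 = 203.1035 per 100,000.
Ratio = 258.0147 ÷ 203.1035 = 1.27036.

1.270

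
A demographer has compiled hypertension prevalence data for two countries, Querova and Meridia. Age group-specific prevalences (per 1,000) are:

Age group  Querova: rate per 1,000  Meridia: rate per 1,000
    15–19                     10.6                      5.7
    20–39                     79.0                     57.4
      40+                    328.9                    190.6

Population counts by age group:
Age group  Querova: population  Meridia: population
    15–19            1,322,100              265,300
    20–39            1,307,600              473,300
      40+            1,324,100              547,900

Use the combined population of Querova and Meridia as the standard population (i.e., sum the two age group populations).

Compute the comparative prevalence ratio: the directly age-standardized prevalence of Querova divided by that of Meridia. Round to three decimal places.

Combined standard total = 5,240,300; weights = 0.3029, 0.3398, 0.3572.
Querova: 0.3029×10.6 + 0.3398×79.0 + 0.3572×328.9 = 147.5523 per 1,000.
Meridia: 0.3029×5.7 + 0.3398×57.4 + 0.3572×190.6 = 89.3222 per 1,000.
Ratio = 147.5523 ÷ 89.3222 = 1.65191.

1.652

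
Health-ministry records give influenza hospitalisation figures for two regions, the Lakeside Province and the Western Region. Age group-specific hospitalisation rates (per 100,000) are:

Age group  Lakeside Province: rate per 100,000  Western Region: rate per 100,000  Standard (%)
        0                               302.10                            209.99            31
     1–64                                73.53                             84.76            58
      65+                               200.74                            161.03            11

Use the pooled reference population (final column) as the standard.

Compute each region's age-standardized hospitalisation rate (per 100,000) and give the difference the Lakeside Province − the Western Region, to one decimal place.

26.4

Standard weights: 0.31, 0.58, 0.11.
The Lakeside Province: 0.3100×302.10 + 0.5800×73.53 + 0.1100×200.74 = 158.3798 per 100,000.
The Western Region: 0.3100×209.99 + 0.5800×84.76 + 0.1100×161.03 = 131.9710 per 100,000.
Difference = 158.3798 − 131.9710 = 26.4088.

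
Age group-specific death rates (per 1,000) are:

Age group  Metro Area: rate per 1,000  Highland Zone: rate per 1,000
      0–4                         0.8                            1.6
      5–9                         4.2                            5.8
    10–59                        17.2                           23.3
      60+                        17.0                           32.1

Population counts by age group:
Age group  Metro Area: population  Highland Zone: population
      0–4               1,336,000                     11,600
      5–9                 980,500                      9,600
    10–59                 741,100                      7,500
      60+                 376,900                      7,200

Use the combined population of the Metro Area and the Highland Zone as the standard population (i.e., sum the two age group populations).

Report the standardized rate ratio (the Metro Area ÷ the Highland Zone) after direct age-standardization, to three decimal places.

0.654

Combined standard total = 3,470,400; weights = 0.3883, 0.2853, 0.2157, 0.1107.
The Metro Area: 0.3883×0.8 + 0.2853×4.2 + 0.2157×17.2 + 0.1107×17.0 = 7.1007 per 1,000.
The Highland Zone: 0.3883×1.6 + 0.2853×5.8 + 0.2157×23.3 + 0.1107×32.1 = 10.8549 per 1,000.
Ratio = 7.1007 ÷ 10.8549 = 0.65415.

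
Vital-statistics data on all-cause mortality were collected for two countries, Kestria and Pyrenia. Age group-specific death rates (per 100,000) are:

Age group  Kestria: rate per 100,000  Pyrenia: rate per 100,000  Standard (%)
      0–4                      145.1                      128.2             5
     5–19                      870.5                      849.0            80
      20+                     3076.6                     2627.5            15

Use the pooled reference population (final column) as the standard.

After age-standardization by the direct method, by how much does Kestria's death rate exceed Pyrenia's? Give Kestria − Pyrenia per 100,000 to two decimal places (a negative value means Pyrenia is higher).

Standard weights: 0.05, 0.80, 0.15.
Kestria: 0.0500×145.1 + 0.8000×870.5 + 0.1500×3076.6 = 1165.1450 per 100,000.
Pyrenia: 0.0500×128.2 + 0.8000×849.0 + 0.1500×2627.5 = 1079.7350 per 100,000.
Difference = 1165.1450 − 1079.7350 = 85.4100.

85.41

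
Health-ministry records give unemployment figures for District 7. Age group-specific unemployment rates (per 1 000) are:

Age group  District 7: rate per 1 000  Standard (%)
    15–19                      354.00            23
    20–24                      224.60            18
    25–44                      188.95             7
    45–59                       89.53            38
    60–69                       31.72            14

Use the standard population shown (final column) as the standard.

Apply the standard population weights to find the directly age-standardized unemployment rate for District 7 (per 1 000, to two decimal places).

173.54

Standard weights: 0.23, 0.18, 0.07, 0.38, 0.14.
Standardized rate: 0.2300×354.00 + 0.1800×224.60 + 0.0700×188.95 + 0.3800×89.53 + 0.1400×31.72 = 173.5367 per 1 000.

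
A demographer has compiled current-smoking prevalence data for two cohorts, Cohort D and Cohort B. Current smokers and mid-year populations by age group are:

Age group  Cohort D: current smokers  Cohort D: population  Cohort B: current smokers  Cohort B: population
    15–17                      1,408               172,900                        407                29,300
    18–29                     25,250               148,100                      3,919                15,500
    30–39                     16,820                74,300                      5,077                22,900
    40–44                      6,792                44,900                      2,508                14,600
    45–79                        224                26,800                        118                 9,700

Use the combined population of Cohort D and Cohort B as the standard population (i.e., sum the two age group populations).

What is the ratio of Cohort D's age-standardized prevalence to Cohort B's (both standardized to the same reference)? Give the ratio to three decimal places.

Age-specific rates per 1,000 for Cohort D: 8.143, 170.493, 226.380, 151.269, 8.358.
For Cohort B: 13.891, 252.839, 221.703, 171.781, 12.165.
Combined standard total = 559,000; weights = 0.3617, 0.2927, 0.1739, 0.1064, 0.0653.
Cohort D: 0.3617×8.143 + 0.2927×170.493 + 0.1739×226.380 + 0.1064×151.269 + 0.0653×8.358 = 108.8532 per 1,000.
Cohort B: 0.3617×13.891 + 0.2927×252.839 + 0.1739×221.703 + 0.1064×171.781 + 0.0653×12.165 = 136.6505 per 1,000.
Ratio = 108.8532 ÷ 136.6505 = 0.79658.

0.797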